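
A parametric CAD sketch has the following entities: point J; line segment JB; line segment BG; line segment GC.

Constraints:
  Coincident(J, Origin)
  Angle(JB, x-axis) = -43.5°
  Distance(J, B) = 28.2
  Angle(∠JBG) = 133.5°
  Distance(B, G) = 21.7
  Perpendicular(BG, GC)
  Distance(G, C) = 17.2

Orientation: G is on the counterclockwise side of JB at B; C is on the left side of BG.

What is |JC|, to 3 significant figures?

41.2

∠JBG = 133.5°, so BG runs at -43.5° + (180° − 133.5°) = 3.00° from the x-axis; with |BG| = 21.7, G = B + 21.7·(cos 3.00°, sin 3.00°) = (42.1, -18.3). BG ⟂ GC; with |GC| = 17.2 on the left of BG, C = G + 17.2·(-0.0523, 0.999) = (41.2, -1.10). Then |JC| = |C − J| = 41.2.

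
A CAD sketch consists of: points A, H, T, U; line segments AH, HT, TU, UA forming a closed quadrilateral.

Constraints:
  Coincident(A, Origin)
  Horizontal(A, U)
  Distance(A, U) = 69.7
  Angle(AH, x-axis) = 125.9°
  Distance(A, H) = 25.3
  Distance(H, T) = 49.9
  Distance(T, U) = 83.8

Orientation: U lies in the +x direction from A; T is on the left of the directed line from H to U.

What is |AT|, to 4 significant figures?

63.20

Checks: |HT| = 49.90 ✓; |TU| = 83.80 ✓.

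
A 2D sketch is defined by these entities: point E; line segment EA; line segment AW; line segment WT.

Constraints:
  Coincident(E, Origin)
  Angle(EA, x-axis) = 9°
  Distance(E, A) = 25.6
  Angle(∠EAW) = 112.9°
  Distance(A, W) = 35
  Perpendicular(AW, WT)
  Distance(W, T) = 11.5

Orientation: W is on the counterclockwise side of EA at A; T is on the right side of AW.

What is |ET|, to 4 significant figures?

57.03

E is at the origin; EA runs at 9.0° with length 25.6, so A = 25.6·(cos 9.0°, sin 9.0°) = (25.28, 4.005). ∠EAW = 112.9°, so AW runs at 9.0° + (180° − 112.9°) = 76.10° from the x-axis; with |AW| = 35.0, W = A + 35.0·(cos 76.10°, sin 76.10°) = (33.69, 37.98). AW is perpendicular to WT; with |WT| = 11.5 on the right of AW, T = W + 11.5·(0.9707, -0.2402) = (44.86, 35.22). Then |ET| = |T − E| = 57.03.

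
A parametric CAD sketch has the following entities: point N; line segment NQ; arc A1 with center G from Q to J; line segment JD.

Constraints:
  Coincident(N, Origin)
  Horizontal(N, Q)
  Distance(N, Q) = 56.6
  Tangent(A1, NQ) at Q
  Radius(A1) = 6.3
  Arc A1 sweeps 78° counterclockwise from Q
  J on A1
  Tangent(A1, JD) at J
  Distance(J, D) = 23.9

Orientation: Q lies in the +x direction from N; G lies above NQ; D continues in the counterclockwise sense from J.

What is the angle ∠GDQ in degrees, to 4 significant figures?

5.342°

N is at the origin; N and Q share the same y with |NQ| = 56.6 and Q on the +x side, so Q = (56.60, 0.000). The tangent condition forces GQ to be normal to NQ, so G = Q + (0, 6.3) = (56.60, 6.300). On A1, Q sits at bearing -90° from G; a 78° counterclockwise sweep puts J at bearing -12°, so J = G + 6.3·(cos -12°, sin -12°) = (62.76, 4.990). A1 meets JD tangentially, so GJ is at right angles to JD, so JD runs along (−sin -12°, cos -12°); with |JD| = 23.9, D = (67.73, 28.37). Then cos ∠GDQ = DG·DQ / (|DG||DQ|), giving 5.342°.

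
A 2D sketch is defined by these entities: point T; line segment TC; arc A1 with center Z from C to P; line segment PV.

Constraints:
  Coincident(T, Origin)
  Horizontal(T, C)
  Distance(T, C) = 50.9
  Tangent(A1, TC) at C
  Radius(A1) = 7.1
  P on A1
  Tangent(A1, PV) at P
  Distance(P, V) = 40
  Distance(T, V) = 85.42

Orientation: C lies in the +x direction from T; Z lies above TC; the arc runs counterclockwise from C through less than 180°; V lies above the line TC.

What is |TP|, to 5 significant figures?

57.292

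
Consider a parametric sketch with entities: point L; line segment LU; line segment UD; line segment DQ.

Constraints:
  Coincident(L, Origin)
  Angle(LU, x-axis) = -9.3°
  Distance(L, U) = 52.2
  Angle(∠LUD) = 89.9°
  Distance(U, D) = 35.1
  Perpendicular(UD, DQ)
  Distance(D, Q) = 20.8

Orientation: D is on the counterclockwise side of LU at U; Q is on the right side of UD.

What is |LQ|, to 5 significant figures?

80.961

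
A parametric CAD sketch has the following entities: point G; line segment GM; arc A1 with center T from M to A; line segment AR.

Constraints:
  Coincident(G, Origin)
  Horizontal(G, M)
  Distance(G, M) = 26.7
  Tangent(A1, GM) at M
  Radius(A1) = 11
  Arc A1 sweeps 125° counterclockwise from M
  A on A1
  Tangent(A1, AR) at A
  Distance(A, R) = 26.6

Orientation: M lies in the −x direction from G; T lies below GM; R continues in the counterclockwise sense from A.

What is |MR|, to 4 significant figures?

39.59

G is at the origin; G and M share the same y with |GM| = 26.7 and M on the −x side, so M = (-26.70, 0.000). The tangent condition forces TM to be normal to GM, so T = M + (0, -11) = (-26.70, -11.00). On A1, M sits at bearing 90° from T; a 125° counterclockwise sweep puts A at bearing 215°, so A = T + 11.0·(cos 215°, sin 215°) = (-35.71, -17.31). The tangent condition forces TA to be normal to AR, so AR runs along (−sin 215°, cos 215°); with |AR| = 26.6, R = (-20.45, -39.10). Then |MR| = |R − M| = 39.59.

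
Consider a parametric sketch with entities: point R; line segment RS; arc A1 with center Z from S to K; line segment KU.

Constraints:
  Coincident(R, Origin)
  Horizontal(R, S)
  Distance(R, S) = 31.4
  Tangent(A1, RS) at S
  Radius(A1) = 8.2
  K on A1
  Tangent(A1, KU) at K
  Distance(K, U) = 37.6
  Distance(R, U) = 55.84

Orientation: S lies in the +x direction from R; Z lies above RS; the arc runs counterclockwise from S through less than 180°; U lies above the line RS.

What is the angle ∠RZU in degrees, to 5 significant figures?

103.52°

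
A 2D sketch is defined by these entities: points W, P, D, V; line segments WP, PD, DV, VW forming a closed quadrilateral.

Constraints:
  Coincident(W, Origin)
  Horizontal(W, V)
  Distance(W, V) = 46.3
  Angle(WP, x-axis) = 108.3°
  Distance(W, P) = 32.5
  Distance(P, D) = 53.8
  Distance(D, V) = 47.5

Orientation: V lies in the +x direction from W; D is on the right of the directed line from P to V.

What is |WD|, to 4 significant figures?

21.43

W is at the origin; WV is horizontal with |WV| = 46.3 and V in +x, so V = (46.3, 0). WP runs at 108.3° with |WP| = 32.5, so P = (-10.20, 30.86). D is determined by |PD| = 53.8 and |DV| = 47.5 together: it lies at the intersection of circle(P, 53.8) and circle(V, 47.5). With |PV| = 64.38, the foot of the radical line on PV is 37.15 from P and the perpendicular offset is √(53.8² − 37.15²) = 38.92. Taking the right-of-PV solution: D = (3.745, -21.10).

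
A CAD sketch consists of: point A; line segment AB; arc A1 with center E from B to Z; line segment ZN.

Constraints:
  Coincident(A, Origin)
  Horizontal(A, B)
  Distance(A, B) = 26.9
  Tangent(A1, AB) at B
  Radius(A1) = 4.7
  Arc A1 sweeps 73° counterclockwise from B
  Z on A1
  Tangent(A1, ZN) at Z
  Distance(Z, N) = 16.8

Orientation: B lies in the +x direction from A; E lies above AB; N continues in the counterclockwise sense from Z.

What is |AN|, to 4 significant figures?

41.16

On A1, B sits at bearing -90° from E; a 73° counterclockwise sweep puts Z at bearing -17°, so Z = E + 4.7·(cos -17°, sin -17°) = (31.39, 3.326). Since A1 is tangent to ZN there, EZ ⟂ ZN, so ZN runs along (−sin -17°, cos -17°); with |ZN| = 16.8, N = (36.31, 19.39). Then |AN| = |N − A| = 41.16.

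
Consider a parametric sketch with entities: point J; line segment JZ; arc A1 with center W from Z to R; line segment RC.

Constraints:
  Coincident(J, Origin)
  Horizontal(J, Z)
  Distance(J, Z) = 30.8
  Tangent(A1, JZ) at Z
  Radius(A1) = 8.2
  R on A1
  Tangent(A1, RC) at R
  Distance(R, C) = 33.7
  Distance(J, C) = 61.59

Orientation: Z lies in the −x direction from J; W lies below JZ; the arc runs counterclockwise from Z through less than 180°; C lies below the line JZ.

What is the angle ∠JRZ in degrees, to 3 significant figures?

28.0°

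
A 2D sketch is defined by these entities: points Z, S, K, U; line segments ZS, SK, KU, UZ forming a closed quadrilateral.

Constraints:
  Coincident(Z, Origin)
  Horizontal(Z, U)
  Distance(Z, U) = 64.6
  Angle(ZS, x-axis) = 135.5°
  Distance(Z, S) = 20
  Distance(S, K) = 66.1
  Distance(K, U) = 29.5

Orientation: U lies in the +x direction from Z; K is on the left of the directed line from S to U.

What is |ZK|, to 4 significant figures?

57.02

Z is at the origin; ZU is horizontal with |ZU| = 64.6 and U in +x, so U = (64.6, 0). ZS runs at 135.5° with |ZS| = 20.0, so S = (-14.27, 14.02). K is determined by |SK| = 66.1 and |KU| = 29.5 together: it lies at the intersection of circle(S, 66.1) and circle(U, 29.5). With |SU| = 80.10, the foot of the radical line on SU is 61.89 from S and the perpendicular offset is √(66.1² − 61.89²) = 23.21. Taking the left-of-SU solution: K = (50.73, 26.04).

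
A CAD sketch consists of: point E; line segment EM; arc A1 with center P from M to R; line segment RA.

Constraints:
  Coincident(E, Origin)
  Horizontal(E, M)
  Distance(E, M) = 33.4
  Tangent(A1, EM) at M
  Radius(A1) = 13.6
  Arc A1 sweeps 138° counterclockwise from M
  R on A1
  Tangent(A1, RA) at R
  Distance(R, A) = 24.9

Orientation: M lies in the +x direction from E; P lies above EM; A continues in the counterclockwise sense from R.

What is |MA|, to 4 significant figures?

41.45

E is at the origin; EM is horizontal with |EM| = 33.4 and M on the +x side, so M = (33.40, 0.000). A1 meets EM tangentially, so PM is at right angles to EM, so P = M + (0, 13.6) = (33.40, 13.60). On A1, M sits at bearing -90° from P; a 138° counterclockwise sweep puts R at bearing 48°, so R = P + 13.6·(cos 48°, sin 48°) = (42.50, 23.71). Since A1 is tangent to RA there, PR ⟂ RA, so RA runs along (−sin 48°, cos 48°); with |RA| = 24.9, A = (24.00, 40.37). Then |MA| = |A − M| = 41.45.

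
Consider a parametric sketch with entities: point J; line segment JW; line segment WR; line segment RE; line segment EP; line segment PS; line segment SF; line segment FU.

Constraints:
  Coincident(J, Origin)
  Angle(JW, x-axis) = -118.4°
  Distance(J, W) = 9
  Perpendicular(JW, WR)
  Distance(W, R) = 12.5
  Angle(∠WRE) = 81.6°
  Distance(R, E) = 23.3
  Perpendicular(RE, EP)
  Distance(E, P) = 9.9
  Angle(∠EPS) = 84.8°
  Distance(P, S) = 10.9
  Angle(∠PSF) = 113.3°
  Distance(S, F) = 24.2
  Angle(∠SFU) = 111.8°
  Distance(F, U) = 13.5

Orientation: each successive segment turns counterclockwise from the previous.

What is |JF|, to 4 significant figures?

25.80

J is at the origin; JW runs at -118.4° with length 9.0, so W = (-4.281, -7.917). JW is perpendicular to WR, so WR runs at -28.40°; with |WR| = 12.5, R = (6.715, -13.86). ∠WRE = 81.6° gives RE at 70.00° from the x-axis; with |RE| = 23.3, E = (14.68, 8.033). RE is perpendicular to EP, so EP runs at 160.0°; with |EP| = 9.9, P = (5.381, 11.42). ∠EPS = 84.8° gives PS at -104.8° from the x-axis; with |PS| = 10.9, S = (2.597, 0.8803). ∠PSF = 113.3° gives SF at -38.10° from the x-axis; with |SF| = 24.2, F = (21.64, -14.05). Then |JF| = |F − J| = 25.80.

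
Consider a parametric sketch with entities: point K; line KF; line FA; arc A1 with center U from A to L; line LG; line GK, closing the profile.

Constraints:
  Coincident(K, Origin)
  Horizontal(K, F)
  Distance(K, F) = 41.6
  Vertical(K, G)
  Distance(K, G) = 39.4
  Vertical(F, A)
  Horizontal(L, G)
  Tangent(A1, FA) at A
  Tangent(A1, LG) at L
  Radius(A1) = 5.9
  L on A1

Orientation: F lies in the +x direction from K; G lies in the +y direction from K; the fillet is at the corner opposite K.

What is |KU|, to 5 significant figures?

48.957

K is at the origin; K and F share the same y with |KF| = 41.6 and F on the +x side, so F = (41.600, 0.0000). K and G share the same x with |KG| = 39.4 and G on the +y side, so G = (0.0000, 39.400). The virtual corner opposite K is at (41.600, 39.400). The tangent condition forces UA to be normal to FA and the tangent condition forces UL to be normal to LG, with radius 5.9, so the center U sits 5.9 in from both sides at U = (35.700, 33.500). Then |KU| = |U − K| = 48.957.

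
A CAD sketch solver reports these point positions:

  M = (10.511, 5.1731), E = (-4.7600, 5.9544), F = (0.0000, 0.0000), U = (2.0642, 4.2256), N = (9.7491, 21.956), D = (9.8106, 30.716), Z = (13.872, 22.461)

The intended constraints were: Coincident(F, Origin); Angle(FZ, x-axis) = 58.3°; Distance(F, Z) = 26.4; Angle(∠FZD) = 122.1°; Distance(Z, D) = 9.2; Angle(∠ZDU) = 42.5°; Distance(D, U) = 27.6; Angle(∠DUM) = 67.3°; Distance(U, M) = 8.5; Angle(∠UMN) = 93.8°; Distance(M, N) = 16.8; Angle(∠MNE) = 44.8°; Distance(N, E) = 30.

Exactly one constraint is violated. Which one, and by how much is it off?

Distance(N, E) = 30 — off by 8.40.

F = (0.00, 0.00) ✓; FZ at 58.30° ✓; |FZ| = 26.40 ✓; ∠FZD = 122.1° ✓; |ZD| = 9.200 ✓; ∠ZDU = 42.50° ✓; |DU| = 27.60 ✓; ∠DUM = 67.30° ✓; |UM| = 8.500 ✓; ∠UMN = 93.80° ✓; |MN| = 16.80 ✓; ∠MNE = 44.80° ✓; |NE| = 21.60 ✗.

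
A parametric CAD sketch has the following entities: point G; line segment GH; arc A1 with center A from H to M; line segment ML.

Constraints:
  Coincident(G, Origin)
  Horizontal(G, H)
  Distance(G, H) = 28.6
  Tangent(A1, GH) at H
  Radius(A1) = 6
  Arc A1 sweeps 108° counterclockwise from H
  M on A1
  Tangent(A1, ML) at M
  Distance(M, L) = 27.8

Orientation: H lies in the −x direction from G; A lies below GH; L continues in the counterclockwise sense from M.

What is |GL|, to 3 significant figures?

42.9

G is at the origin; G and H share the same y with |GH| = 28.6 and H on the −x side, so H = (-28.6, 0.00). A1 meets GH tangentially, so AH is at right angles to GH, so A = H + (0, -6) = (-28.6, -6.00). On A1, H sits at bearing 90° from A; a 108° counterclockwise sweep puts M at bearing 198°, so M = A + 6.0·(cos 198°, sin 198°) = (-34.3, -7.85). A1 meets ML tangentially, so AM is at right angles to ML, so ML runs along (−sin 198°, cos 198°); with |ML| = 27.8, L = (-25.7, -34.3). Then |GL| = |L − G| = 42.9.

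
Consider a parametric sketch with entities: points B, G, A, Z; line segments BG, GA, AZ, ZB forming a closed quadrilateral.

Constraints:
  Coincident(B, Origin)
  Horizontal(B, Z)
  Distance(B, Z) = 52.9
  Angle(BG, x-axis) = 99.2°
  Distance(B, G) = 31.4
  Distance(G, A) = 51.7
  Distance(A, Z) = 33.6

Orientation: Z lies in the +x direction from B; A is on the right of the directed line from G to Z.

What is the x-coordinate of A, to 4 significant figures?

21.96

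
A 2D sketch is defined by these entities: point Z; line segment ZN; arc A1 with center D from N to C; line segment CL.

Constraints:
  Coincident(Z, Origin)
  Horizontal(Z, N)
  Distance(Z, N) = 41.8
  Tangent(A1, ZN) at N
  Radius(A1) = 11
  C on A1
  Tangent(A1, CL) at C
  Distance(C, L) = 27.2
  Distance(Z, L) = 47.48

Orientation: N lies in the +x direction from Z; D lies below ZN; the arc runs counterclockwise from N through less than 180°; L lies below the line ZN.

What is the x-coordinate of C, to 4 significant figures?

30.82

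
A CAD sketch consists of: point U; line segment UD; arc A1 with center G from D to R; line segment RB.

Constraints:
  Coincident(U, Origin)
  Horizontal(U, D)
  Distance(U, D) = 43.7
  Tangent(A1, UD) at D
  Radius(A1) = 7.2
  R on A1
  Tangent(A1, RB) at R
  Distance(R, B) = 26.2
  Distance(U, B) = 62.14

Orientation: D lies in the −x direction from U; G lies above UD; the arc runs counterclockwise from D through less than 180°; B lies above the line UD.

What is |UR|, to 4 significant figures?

39.45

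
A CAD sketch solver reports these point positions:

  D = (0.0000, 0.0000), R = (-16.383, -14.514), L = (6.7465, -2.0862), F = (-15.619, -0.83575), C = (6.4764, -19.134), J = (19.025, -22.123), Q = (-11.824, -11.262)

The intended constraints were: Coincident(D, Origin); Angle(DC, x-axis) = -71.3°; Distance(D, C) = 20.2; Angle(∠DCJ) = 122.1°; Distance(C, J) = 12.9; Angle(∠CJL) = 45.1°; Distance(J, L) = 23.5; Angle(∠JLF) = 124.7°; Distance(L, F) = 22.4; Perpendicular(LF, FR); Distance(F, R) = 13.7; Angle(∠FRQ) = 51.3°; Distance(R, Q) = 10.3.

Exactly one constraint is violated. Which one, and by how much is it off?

Distance(R, Q) = 10.3 — off by 4.70.

D = (0.00, 0.00) ✓; DC at -71.30° ✓; |DC| = 20.20 ✓; ∠DCJ = 122.1° ✓; |CJ| = 12.90 ✓; ∠CJL = 45.10° ✓; |JL| = 23.50 ✓; ∠JLF = 124.7° ✓; |LF| = 22.40 ✓; ∠(LF, FR) = 90.00° ✓; |FR| = 13.70 ✓; ∠FRQ = 51.30° ✓; |RQ| = 5.600 ✗.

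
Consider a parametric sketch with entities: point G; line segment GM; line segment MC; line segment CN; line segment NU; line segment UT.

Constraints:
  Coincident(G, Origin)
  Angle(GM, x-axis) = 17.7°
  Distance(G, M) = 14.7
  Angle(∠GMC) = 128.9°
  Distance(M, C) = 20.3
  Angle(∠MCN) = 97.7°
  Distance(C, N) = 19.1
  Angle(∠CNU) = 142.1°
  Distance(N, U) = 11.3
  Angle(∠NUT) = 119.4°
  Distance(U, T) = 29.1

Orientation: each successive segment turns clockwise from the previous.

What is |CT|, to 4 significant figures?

42.88

G is at the origin; GM runs at 17.7° with length 14.7, so M = (14.00, 4.469). ∠GMC = 128.9° gives MC at -33.40° from the x-axis; with |MC| = 20.3, C = (30.95, -6.705). ∠MCN = 97.7° gives CN at -115.7° from the x-axis; with |CN| = 19.1, N = (22.67, -23.92). ∠CNU = 142.1° gives NU at -153.6° from the x-axis; with |NU| = 11.3, U = (12.55, -28.94). ∠NUT = 119.4° gives UT at 145.8° from the x-axis; with |UT| = 29.1, T = (-11.52, -12.58). Then |CT| = |T − C| = 42.88.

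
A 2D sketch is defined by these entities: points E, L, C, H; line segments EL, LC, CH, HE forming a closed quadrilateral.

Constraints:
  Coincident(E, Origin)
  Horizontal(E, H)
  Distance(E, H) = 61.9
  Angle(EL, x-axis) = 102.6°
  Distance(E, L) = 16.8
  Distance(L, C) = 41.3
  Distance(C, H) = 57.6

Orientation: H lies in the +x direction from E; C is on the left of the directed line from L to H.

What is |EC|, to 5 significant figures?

52.065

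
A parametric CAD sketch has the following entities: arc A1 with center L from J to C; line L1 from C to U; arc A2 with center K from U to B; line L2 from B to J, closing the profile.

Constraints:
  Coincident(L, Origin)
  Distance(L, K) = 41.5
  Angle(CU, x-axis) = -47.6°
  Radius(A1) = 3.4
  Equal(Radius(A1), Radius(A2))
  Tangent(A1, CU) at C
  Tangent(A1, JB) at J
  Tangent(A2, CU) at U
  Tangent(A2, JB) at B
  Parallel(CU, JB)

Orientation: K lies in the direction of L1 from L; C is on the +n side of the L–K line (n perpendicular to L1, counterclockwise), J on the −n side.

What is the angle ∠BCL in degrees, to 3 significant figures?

80.7°

The slot axis is L1's direction at -47.6°, so u = (cos -47.6°, sin -47.6°) = (0.674, -0.738) and n = (−sin -47.6°, cos -47.6°) = (0.738, 0.674). L is at the origin and K lies 41.5 along u from L, so K = 41.5·u = (28.0, -30.6). Tangency of A1 to both parallel lines with radius 3.4 puts C and J at L ± 3.4·n: C = (2.51, 2.29), J = (-2.51, -2.29). Equal radii place U and B the same way about K: U = K + 3.4·n = (30.5, -28.4), B = K − 3.4·n = (25.5, -32.9). Then cos ∠BCL = CB·CL / (|CB||CL|), giving 80.7°.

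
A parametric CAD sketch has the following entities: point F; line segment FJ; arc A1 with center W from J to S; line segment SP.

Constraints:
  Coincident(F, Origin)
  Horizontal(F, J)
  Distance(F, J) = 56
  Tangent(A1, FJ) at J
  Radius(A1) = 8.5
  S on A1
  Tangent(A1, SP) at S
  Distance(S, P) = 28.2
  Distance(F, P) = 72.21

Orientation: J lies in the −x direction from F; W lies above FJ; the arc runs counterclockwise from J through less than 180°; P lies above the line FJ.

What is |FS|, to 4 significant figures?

50.09

Checks: |WS| = 8.500 ✓; ∠(WS, SP) = 90.00° ✓; |SP| = 28.20 ✓; |FP| = 72.21 ✓.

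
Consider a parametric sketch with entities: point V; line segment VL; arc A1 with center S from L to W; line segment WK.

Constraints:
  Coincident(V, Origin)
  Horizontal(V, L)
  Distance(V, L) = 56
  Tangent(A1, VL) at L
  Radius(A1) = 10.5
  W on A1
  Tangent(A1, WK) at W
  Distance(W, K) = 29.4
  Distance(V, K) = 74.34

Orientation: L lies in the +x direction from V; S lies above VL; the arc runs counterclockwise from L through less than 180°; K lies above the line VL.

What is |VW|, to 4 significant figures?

67.47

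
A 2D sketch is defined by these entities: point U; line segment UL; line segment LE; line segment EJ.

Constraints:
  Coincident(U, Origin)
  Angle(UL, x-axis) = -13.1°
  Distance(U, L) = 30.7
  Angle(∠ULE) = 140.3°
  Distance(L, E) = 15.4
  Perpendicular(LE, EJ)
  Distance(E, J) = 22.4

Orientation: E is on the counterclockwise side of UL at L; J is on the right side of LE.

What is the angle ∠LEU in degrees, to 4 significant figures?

26.68°

U is at the origin; UL runs at -13.1° with length 30.7, so L = 30.7·(cos -13.1°, sin -13.1°) = (29.90, -6.958). ∠ULE = 140.3°, so LE runs at -13.1° + (180° − 140.3°) = 26.60° from the x-axis; with |LE| = 15.4, E = L + 15.4·(cos 26.60°, sin 26.60°) = (43.67, -0.06271). Then cos ∠LEU = EL·EU / (|EL||EU|), giving 26.68°.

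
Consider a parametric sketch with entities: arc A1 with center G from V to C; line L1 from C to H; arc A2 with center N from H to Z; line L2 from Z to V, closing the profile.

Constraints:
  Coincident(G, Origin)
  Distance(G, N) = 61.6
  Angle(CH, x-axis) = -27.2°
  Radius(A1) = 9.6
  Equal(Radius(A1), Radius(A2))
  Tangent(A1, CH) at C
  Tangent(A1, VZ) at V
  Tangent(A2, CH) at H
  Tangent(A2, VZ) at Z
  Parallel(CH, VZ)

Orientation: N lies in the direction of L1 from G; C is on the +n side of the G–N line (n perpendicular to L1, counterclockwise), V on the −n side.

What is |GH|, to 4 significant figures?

62.34

The slot axis is L1's direction at -27.2°, so u = (cos -27.2°, sin -27.2°) = (0.8894, -0.4571) and n = (−sin -27.2°, cos -27.2°) = (0.4571, 0.8894). G is at the origin and N lies 61.6 along u from G, so N = 61.6·u = (54.79, -28.16). Tangency of A1 to both parallel lines with radius 9.6 puts C and V at G ± 9.6·n: C = (4.388, 8.538), V = (-4.388, -8.538). Equal radii place H and Z the same way about N: H = N + 9.6·n = (59.18, -19.62), Z = N − 9.6·n = (50.40, -36.70). Then |GH| = |H − G| = 62.34.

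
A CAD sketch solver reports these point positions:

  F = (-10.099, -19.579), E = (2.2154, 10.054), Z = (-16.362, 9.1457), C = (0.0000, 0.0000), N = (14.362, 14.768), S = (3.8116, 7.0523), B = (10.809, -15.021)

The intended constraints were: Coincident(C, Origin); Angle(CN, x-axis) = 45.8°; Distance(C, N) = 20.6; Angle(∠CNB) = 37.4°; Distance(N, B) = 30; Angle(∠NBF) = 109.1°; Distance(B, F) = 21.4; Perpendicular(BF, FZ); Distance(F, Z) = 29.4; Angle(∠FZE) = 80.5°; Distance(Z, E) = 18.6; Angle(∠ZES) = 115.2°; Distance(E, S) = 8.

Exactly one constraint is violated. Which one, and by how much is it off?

Distance(E, S) = 8 — off by 4.60.

C = (0.00, 0.00) ✓; CN at 45.80° ✓; |CN| = 20.60 ✓; ∠CNB = 37.40° ✓; |NB| = 30.00 ✓; ∠NBF = 109.1° ✓; |BF| = 21.40 ✓; ∠(BF, FZ) = 90.00° ✓; |FZ| = 29.40 ✓; ∠FZE = 80.50° ✓; |ZE| = 18.60 ✓; ∠ZES = 115.2° ✓; |ES| = 3.400 ✗.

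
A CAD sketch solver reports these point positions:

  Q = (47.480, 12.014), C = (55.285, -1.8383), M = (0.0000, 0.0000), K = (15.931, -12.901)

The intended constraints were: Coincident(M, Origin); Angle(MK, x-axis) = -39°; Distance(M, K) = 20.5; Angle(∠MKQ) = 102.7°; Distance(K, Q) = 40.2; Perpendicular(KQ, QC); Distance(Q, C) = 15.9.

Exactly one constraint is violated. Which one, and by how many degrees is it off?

Perpendicular(KQ, QC) — off by 8.90°.

M = (0.00, 0.00) ✓; MK at -39.00° ✓; |MK| = 20.50 ✓; ∠MKQ = 102.7° ✓; |KQ| = 40.20 ✓; ∠(KQ, QC) = 98.90° ✗; |QC| = 15.90 ✓.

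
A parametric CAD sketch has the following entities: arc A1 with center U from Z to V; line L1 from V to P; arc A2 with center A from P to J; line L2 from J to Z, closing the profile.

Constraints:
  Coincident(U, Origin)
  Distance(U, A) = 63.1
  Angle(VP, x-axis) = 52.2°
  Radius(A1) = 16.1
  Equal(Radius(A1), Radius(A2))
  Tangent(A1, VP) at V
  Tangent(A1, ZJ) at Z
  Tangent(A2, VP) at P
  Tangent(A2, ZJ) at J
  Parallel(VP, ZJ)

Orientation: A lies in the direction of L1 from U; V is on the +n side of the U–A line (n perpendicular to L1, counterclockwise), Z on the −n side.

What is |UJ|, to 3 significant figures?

65.1

Tangency of A1 to both parallel lines with radius 16.1 puts V and Z at U ± 16.1·n: V = (-12.7, 9.87), Z = (12.7, -9.87). Equal radii place P and J the same way about A: P = A + 16.1·n = (26.0, 59.7), J = A − 16.1·n = (51.4, 40.0). Then |UJ| = |J − U| = 65.1.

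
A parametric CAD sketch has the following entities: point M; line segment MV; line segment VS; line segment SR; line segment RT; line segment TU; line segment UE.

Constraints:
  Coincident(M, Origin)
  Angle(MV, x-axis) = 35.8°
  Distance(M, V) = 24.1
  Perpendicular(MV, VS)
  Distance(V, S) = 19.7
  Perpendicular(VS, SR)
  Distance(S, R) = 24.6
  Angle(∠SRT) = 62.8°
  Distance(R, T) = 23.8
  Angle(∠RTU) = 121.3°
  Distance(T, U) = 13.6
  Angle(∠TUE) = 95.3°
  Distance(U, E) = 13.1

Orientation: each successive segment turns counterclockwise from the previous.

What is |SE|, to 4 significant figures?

9.427

M is at the origin; MV runs at 35.8° with length 24.1, so V = (19.55, 14.10). MV is perpendicular to VS, so VS runs at 125.8°; with |VS| = 19.7, S = (8.023, 30.08). VS ⟂ SR, so SR runs at -144.2°; with |SR| = 24.6, R = (-11.93, 15.69). ∠SRT = 62.8° gives RT at -27.00° from the x-axis; with |RT| = 23.8, T = (9.277, 4.881). ∠RTU = 121.3° gives TU at 31.70° from the x-axis; with |TU| = 13.6, U = (20.85, 12.03). ∠TUE = 95.3° gives UE at 116.4° from the x-axis; with |UE| = 13.1, E = (15.02, 23.76). Then |SE| = |E − S| = 9.427.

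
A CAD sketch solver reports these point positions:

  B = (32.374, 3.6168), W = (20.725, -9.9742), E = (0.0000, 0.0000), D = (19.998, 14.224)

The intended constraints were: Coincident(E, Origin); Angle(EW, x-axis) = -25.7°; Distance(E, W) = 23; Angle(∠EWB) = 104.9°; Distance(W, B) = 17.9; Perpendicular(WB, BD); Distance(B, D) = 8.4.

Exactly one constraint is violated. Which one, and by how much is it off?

Distance(B, D) = 8.4 — off by 7.90.

E = (0.00, 0.00) ✓; EW at -25.70° ✓; |EW| = 23.00 ✓; ∠EWB = 104.9° ✓; |WB| = 17.90 ✓; ∠(WB, BD) = 90.00° ✓; |BD| = 16.30 ✗.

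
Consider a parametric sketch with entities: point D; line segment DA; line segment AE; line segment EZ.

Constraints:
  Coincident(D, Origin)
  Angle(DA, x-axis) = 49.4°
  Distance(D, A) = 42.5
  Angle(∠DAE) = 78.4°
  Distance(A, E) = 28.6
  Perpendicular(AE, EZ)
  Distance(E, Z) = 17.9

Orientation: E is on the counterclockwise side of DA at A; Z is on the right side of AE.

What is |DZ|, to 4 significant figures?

62.82

∠DAE = 78.4°, so AE runs at 49.4° + (180° − 78.4°) = 151.0° from the x-axis; with |AE| = 28.6, E = A + 28.6·(cos 151.0°, sin 151.0°) = (2.644, 46.13). The perpendicularity gives EZ at right angles to AE; with |EZ| = 17.9 on the right of AE, Z = E + 17.9·(0.4848, 0.8746) = (11.32, 61.79). Then |DZ| = |Z − D| = 62.82.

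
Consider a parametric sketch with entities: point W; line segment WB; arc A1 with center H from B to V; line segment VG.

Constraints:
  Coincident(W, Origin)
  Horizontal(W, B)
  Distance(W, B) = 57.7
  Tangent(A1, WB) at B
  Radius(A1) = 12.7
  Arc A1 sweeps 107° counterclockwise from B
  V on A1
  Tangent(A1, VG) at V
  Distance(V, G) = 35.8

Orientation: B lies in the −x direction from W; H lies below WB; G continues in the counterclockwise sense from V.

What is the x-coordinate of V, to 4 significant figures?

-69.85

The tangent condition forces HB to be normal to WB, so H = B + (0, -12.7) = (-57.70, -12.70). On A1, B sits at bearing 90° from H; a 107° counterclockwise sweep puts V at bearing 197°, so V = H + 12.7·(cos 197°, sin 197°) = (-69.85, -16.41). So V.x = -69.85.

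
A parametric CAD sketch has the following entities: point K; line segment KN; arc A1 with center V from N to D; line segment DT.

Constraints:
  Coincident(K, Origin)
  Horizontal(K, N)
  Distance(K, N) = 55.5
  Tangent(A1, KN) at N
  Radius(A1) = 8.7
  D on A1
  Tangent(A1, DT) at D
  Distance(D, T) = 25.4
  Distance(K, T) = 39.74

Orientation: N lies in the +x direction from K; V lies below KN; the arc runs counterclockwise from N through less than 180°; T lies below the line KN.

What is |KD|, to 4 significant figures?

48.90

Checks: |KN| = 55.50 ✓; ∠(VN, NK) = 90.00° ✓; |VD| = 8.700 ✓; ∠(VD, DT) = 90.00° ✓; |DT| = 25.40 ✓; |KT| = 39.74 ✓.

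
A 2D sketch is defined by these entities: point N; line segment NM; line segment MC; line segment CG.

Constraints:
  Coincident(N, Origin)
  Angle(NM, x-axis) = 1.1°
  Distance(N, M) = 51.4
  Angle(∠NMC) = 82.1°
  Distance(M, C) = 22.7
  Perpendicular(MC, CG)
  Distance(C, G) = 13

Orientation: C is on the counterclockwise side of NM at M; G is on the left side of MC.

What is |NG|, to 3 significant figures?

41.0

N is at the origin; NM runs at 1.1° with length 51.4, so M = 51.4·(cos 1.1°, sin 1.1°) = (51.4, 0.987). ∠NMC = 82.1°, so MC runs at 1.1° + (180° − 82.1°) = 99.0° from the x-axis; with |MC| = 22.7, C = M + 22.7·(cos 99.0°, sin 99.0°) = (47.8, 23.4). MC ⟂ CG; with |CG| = 13.0 on the left of MC, G = C + 13.0·(-0.988, -0.156) = (35.0, 21.4). Then |NG| = |G − N| = 41.0.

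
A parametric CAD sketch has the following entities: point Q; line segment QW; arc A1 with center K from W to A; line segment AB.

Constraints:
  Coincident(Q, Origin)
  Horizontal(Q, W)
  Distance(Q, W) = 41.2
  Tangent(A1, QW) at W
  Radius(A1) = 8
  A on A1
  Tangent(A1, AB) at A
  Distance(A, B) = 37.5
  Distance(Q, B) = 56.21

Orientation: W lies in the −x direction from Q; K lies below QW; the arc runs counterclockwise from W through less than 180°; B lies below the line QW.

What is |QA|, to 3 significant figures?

49.8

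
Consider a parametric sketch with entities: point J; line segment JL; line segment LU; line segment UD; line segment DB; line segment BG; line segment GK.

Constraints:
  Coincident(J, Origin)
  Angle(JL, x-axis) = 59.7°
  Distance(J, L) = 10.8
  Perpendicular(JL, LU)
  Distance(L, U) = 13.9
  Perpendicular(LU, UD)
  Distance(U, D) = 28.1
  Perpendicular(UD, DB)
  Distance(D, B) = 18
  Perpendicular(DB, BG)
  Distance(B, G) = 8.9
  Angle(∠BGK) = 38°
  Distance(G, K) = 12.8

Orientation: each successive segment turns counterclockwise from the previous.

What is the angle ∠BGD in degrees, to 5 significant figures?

63.690°

J is at the origin; JL runs at 59.7° with length 10.8, so L = (5.4489, 9.3247). The perpendicularity gives LU at right angles to JL, so LU runs at 149.70°; with |LU| = 13.9, U = (-6.5523, 16.338). LU ⟂ UD, so UD runs at -120.30°; with |UD| = 28.1, D = (-20.730, -7.9238). UD ⟂ DB, so DB runs at -30.300°; with |DB| = 18.0, B = (-5.1884, -17.005). DB ⟂ BG, so BG runs at 59.700°; with |BG| = 8.9, G = (-0.69811, -9.3211). Then cos ∠BGD = GB·GD / (|GB||GD|), giving 63.690°.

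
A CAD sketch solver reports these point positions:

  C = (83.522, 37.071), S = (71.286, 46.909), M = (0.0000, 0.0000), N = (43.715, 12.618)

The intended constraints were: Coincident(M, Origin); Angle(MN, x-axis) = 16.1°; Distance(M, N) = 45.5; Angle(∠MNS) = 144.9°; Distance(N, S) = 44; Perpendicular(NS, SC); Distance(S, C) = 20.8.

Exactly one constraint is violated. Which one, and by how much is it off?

Distance(S, C) = 20.8 — off by 5.10.

M = (0.00, 0.00) ✓; MN at 16.10° ✓; |MN| = 45.50 ✓; ∠MNS = 144.9° ✓; |NS| = 44.00 ✓; ∠(NS, SC) = 90.00° ✓; |SC| = 15.70 ✗.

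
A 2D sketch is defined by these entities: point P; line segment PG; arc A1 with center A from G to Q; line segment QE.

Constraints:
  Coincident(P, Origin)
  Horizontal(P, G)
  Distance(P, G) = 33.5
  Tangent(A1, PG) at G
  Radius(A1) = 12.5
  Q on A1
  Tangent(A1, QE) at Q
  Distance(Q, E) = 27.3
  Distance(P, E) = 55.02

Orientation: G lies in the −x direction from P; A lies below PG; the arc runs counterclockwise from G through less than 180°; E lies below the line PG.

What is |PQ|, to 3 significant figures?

48.3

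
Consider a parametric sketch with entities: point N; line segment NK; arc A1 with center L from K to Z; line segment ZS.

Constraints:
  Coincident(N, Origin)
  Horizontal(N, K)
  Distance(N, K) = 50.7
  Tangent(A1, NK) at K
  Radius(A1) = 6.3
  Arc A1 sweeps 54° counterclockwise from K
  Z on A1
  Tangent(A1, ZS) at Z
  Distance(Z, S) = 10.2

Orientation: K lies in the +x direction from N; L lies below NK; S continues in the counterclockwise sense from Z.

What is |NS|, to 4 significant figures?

41.07

N is at the origin; NK is horizontal with |NK| = 50.7 and K on the +x side, so K = (50.70, 0.000). Since A1 is tangent to NK there, LK ⟂ NK, so L = K + (0, -6.3) = (50.70, -6.300). On A1, K sits at bearing 90° from L; a 54° counterclockwise sweep puts Z at bearing 144°, so Z = L + 6.3·(cos 144°, sin 144°) = (45.60, -2.597). The tangent condition forces LZ to be normal to ZS, so ZS runs along (−sin 144°, cos 144°); with |ZS| = 10.2, S = (39.61, -10.85). Then |NS| = |S − N| = 41.07.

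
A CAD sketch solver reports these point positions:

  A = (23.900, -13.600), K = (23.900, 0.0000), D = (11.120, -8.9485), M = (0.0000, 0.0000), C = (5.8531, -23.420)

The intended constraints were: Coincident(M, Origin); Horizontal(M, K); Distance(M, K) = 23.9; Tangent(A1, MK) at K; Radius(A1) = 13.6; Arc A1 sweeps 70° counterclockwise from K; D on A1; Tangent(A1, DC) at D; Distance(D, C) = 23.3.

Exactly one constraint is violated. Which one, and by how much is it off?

Distance(D, C) = 23.3 — off by 7.90.

M = (0.00, 0.00) ✓; M.y = 0.00, K.y = 0.00 ✓; |MK| = 23.90 ✓; ∠(AK, KM) = 90.00° ✓; |AK| = 13.60 ✓; bearing(A→D) − bearing(A→K) = 70.00° ✓; |AD| = 13.60 ✓; ∠(AD, DC) = 90.00° ✓; |DC| = 15.40 ✗.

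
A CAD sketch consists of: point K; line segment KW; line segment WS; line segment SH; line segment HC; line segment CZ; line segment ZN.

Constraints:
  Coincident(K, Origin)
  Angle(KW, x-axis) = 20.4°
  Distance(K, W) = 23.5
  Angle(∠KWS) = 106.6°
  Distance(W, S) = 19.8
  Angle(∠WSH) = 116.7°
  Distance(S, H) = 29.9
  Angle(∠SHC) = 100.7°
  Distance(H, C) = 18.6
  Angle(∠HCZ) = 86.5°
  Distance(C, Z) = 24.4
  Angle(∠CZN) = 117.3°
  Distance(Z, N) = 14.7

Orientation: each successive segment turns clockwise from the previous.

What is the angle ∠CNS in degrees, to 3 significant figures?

111°

K is at the origin; KW runs at 20.4° with length 23.5, so W = (22.0, 8.19). ∠KWS = 106.6° gives WS at -53.0° from the x-axis; with |WS| = 19.8, S = (33.9, -7.62). ∠WSH = 116.7° gives SH at -116° from the x-axis; with |SH| = 29.9, H = (20.7, -34.4). ∠SHC = 100.7° gives HC at 164° from the x-axis; with |HC| = 18.6, C = (2.78, -29.4). ∠HCZ = 86.5° gives CZ at 70.9° from the x-axis; with |CZ| = 24.4, Z = (10.8, -6.37). ∠CZN = 117.3° gives ZN at 8.20° from the x-axis; with |ZN| = 14.7, N = (25.3, -4.27). Then cos ∠CNS = NC·NS / (|NC||NS|), giving 111°.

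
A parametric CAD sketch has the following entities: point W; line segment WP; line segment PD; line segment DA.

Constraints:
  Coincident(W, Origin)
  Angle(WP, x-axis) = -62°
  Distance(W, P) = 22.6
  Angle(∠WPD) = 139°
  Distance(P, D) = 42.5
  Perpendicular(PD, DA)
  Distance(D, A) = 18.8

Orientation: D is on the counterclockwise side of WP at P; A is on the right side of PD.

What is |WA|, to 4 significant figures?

68.39

∠WPD = 139.0°, so PD runs at -62.0° + (180° − 139.0°) = -21.00° from the x-axis; with |PD| = 42.5, D = P + 42.5·(cos -21.00°, sin -21.00°) = (50.29, -35.19). The perpendicularity gives DA at right angles to PD; with |DA| = 18.8 on the right of PD, A = D + 18.8·(-0.3584, -0.9336) = (43.55, -52.74). Then |WA| = |A − W| = 68.39.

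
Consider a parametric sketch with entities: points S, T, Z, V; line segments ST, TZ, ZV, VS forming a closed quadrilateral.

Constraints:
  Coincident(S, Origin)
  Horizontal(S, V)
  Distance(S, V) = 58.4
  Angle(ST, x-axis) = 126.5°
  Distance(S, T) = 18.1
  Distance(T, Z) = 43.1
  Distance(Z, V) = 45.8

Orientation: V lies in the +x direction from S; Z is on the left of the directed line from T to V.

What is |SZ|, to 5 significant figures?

43.847

Checks: |TZ| = 43.10 ✓; |ZV| = 45.80 ✓.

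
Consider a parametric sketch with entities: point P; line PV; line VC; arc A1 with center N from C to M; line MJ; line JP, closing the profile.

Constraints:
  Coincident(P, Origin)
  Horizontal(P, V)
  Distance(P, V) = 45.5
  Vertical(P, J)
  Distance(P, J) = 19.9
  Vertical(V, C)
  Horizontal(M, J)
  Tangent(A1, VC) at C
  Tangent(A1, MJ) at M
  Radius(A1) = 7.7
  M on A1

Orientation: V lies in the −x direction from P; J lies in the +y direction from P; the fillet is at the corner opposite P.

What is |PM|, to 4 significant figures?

42.72

P is at the origin; P and V share the same y with |PV| = 45.5 and V on the −x side, so V = (-45.50, 0.000). P and J share the same x with |PJ| = 19.9 and J on the +y side, so J = (0.000, 19.90). The virtual corner opposite P is at (-45.50, 19.90). Since A1 is tangent to VC there, NC ⟂ VC and since A1 is tangent to MJ there, NM ⟂ MJ, with radius 7.7, so the center N sits 7.7 in from both sides at N = (-37.80, 12.20). That places the tangent points at C = (-45.50, 12.20) on VC and M = (-37.80, 19.90) on MJ. Then |PM| = |M − P| = 42.72.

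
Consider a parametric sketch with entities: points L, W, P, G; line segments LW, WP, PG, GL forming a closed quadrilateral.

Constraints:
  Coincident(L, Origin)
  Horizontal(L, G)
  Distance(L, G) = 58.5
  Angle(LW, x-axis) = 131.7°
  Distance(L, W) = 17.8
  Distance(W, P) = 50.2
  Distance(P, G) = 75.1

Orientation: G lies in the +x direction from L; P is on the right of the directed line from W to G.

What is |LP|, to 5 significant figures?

37.347

L is at the origin; L and G share the same y with |LG| = 58.5 and G in +x, so G = (58.5, 0). LW runs at 131.7° with |LW| = 17.8, so W = (-11.841, 13.290). P is determined by |WP| = 50.2 and |PG| = 75.1 together: it lies at the intersection of circle(W, 50.2) and circle(G, 75.1). With |WG| = 71.586, the foot of the radical line on WG is 14.001 from W and the perpendicular offset is √(50.2² − 14.001²) = 48.208. Taking the right-of-WG solution: P = (-7.0336, -36.679).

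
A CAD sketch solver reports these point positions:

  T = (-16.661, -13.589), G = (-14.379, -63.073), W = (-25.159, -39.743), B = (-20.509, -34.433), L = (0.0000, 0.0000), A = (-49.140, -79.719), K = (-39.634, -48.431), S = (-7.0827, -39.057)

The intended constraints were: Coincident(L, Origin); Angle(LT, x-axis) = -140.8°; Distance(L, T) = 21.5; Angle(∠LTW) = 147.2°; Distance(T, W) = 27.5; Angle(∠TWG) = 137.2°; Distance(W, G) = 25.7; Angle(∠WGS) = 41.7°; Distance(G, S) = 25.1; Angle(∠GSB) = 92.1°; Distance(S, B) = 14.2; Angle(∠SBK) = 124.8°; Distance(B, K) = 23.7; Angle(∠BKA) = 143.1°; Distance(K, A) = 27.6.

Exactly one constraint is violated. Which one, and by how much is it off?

Distance(K, A) = 27.6 — off by 5.10.

L = (0.00, 0.00) ✓; LT at -140.8° ✓; |LT| = 21.50 ✓; ∠LTW = 147.2° ✓; |TW| = 27.50 ✓; ∠TWG = 137.2° ✓; |WG| = 25.70 ✓; ∠WGS = 41.70° ✓; |GS| = 25.10 ✓; ∠GSB = 92.10° ✓; |SB| = 14.20 ✓; ∠SBK = 124.8° ✓; |BK| = 23.70 ✓; ∠BKA = 143.1° ✓; |KA| = 32.70 ✗.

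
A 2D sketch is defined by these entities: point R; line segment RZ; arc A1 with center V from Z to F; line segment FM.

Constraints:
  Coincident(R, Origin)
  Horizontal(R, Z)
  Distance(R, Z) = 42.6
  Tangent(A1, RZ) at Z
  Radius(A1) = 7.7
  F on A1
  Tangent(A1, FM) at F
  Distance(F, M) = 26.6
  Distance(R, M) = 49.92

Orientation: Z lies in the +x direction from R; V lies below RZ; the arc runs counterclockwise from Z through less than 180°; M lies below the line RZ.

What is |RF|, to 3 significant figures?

35.8

R is at the origin; RZ is horizontal with |RZ| = 42.6 and Z on the +x side, so Z = (42.6, 0.00). The tangent condition forces VZ to be normal to RZ, so V = Z + (0, -7.7) = (42.6, -7.70). Since VF ⟂ FM (tangency), |VM| = √(7.7² + 26.6²) = 27.7 regardless of where F sits on A1. So M lies on both circle(R, 49.92) and circle(V, 27.7); the below-RZ intersection is M = (36.0, -34.6). F is the foot of the tangent from M: F = (34.9, -8.01).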